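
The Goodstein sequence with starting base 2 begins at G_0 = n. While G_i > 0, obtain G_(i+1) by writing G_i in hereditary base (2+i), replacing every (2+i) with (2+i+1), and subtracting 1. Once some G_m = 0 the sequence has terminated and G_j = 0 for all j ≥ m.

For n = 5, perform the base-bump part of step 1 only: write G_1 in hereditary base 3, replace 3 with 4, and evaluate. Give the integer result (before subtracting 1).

[0] 5 ≡ 2^2 + 1 (base 2). Lift 3: 28. −1: 27.
[1] 27 ≡ 3^3 (base 3). Lift 4: 256. −1: 255.

256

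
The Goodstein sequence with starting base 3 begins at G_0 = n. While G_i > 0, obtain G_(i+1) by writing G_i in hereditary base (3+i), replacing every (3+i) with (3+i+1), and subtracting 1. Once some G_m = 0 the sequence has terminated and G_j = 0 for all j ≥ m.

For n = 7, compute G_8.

8

(0) 7|_3 = 2·3 + 1 ↦ 2·4 + 1|_4 = 9 ⇒ 8
(1) 8|_4 = 2·4 ↦ 2·5|_5 = 10 ⇒ 9
(2) 9|_5 = 5 + 4 ↦ 6 + 4|_6 = 10 ⇒ 9
(3) 9|_6 = 6 + 3 ↦ 7 + 3|_7 = 10 ⇒ 9
(4) 9|_7 = 7 + 2 ↦ 8 + 2|_8 = 10 ⇒ 9
(5) 9|_8 = 8 + 1 ↦ 9 + 1|_9 = 10 ⇒ 9
(6) 9|_9 = 9 ↦ 10|_10 = 10 ⇒ 9
(7) 9|_10 = 9 ↦ 9|_11 = 9 ⇒ 8
(8) 8|_11 = 8 ↦ 8|_12 = 8 ⇒ 7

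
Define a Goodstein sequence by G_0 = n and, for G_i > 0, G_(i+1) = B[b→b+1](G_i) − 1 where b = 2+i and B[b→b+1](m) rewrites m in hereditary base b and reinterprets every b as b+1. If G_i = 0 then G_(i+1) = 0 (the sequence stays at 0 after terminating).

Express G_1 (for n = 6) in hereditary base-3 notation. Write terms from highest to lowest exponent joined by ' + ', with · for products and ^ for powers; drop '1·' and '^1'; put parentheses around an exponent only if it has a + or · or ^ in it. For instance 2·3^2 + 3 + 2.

3^3 + 2

(0) 6|_2 = 2^2 + 2 ↦ 3^3 + 3|_3 = 30 ⇒ 29
(1) 29|_3 = 3^3 + 2 ↦ 4^4 + 2|_4 = 258 ⇒ 257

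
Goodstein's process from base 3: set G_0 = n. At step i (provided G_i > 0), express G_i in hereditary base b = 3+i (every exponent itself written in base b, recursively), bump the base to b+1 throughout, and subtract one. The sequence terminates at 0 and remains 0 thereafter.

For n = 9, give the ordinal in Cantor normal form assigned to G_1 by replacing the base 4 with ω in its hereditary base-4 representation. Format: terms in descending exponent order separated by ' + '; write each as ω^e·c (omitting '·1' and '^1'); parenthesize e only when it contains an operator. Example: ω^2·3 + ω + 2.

ω·3 + 3

i=0: 9 = 3^2 (b=3); 3→4: 4^2 = 16; 16−1 = 15
i=1: 15 = 3·4 + 3 (b=4); 4→5: 3·5 + 3 = 18; 18−1 = 17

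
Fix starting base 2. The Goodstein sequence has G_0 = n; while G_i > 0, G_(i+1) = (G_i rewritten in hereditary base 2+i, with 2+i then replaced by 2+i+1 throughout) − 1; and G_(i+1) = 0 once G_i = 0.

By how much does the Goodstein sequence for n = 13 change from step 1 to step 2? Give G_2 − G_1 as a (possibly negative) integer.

1171

13 —HB2→ 2^(2 + 1) + 2^2 + 1 —bump→ 3^(3 + 1) + 3^3 + 1 = 109 —(−1)→ 108
108 —HB3→ 3^(3 + 1) + 3^3 —bump→ 4^(4 + 1) + 4^4 = 1280 —(−1)→ 1279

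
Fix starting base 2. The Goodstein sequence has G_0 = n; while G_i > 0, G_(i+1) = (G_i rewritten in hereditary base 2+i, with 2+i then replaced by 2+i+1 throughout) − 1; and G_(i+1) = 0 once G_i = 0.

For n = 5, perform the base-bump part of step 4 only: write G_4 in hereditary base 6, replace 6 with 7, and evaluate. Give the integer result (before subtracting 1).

5 —HB2→ 2^2 + 1 —bump→ 3^3 + 1 = 28 —(−1)→ 27
27 —HB3→ 3^3 —bump→ 4^4 = 256 —(−1)→ 255
255 —HB4→ 3·4^3 + 3·4^2 + 3·4 + 3 —bump→ 3·5^3 + 3·5^2 + 3·5 + 3 = 468 —(−1)→ 467
467 —HB5→ 3·5^3 + 3·5^2 + 3·5 + 2 —bump→ 3·6^3 + 3·6^2 + 3·6 + 2 = 776 —(−1)→ 775
775 —HB6→ 3·6^3 + 3·6^2 + 3·6 + 1 —bump→ 3·7^3 + 3·7^2 + 3·7 + 1 = 1198 —(−1)→ 1197

1198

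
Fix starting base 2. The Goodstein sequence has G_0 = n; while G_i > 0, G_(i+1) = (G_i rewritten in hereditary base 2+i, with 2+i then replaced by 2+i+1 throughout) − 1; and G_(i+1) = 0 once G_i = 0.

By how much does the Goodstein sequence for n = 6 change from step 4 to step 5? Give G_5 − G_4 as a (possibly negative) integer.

6 —HB2→ 2^2 + 2 —bump→ 3^3 + 3 = 30 —(−1)→ 29
29 —HB3→ 3^3 + 2 —bump→ 4^4 + 2 = 258 —(−1)→ 257
257 —HB4→ 4^4 + 1 —bump→ 5^5 + 1 = 3126 —(−1)→ 3125
3125 —HB5→ 5^5 —bump→ 6^6 = 46656 —(−1)→ 46655
46655 —HB6→ 5·6^5 + 5·6^4 + 5·6^3 + 5·6^2 + 5·6 + 5 —bump→ 5·7^5 + 5·7^4 + 5·7^3 + 5·7^2 + 5·7 + 5 = 98040 —(−1)→ 98039

51384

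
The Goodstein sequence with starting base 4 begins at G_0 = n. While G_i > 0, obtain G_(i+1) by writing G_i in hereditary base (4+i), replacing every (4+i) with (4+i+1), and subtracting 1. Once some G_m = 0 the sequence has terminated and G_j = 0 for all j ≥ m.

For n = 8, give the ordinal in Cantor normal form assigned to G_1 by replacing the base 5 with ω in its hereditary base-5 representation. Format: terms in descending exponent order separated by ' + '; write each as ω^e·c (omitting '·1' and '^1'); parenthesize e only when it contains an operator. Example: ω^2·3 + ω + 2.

ω + 4

i=0: 8 = 2·4 (b=4); 4→5: 2·5 = 10; 10−1 = 9
i=1: 9 = 5 + 4 (b=5); 5→6: 6 + 4 = 10; 10−1 = 9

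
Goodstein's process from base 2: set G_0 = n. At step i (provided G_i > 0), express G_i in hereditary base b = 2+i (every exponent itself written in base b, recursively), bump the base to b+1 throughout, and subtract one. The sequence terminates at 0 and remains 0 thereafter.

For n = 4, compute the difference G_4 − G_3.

base 2: 4 = 2^2; at 3: 3^3 = 27; next = 26
base 3: 26 = 2·3^2 + 2·3 + 2; at 4: 2·4^2 + 2·4 + 2 = 42; next = 41
base 4: 41 = 2·4^2 + 2·4 + 1; at 5: 2·5^2 + 2·5 + 1 = 61; next = 60
base 5: 60 = 2·5^2 + 2·5; at 6: 2·6^2 + 2·6 = 84; next = 83

23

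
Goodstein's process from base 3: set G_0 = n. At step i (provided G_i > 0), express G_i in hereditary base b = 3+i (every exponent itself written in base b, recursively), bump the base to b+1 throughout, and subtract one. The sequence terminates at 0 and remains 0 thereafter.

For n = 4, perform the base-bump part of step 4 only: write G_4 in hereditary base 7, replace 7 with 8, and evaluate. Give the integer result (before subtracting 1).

G_0 = 4. HB_3(4) = 3 + 1. Bump = 5. G_1 = 4.
G_1 = 4. HB_4(4) = 4. Bump = 5. G_2 = 4.
G_2 = 4. HB_5(4) = 4. Bump = 4. G_3 = 3.
G_3 = 3. HB_6(3) = 3. Bump = 3. G_4 = 2.

2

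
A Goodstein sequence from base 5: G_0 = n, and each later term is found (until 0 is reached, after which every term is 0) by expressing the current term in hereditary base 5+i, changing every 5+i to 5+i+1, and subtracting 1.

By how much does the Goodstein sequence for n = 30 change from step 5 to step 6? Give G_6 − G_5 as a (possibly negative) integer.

20

(0) 30|_5 = 5^2 + 5 ↦ 6^2 + 6|_6 = 42 ⇒ 41
(1) 41|_6 = 6^2 + 5 ↦ 7^2 + 5|_7 = 54 ⇒ 53
(2) 53|_7 = 7^2 + 4 ↦ 8^2 + 4|_8 = 68 ⇒ 67
(3) 67|_8 = 8^2 + 3 ↦ 9^2 + 3|_9 = 84 ⇒ 83
(4) 83|_9 = 9^2 + 2 ↦ 10^2 + 2|_10 = 102 ⇒ 101
(5) 101|_10 = 10^2 + 1 ↦ 11^2 + 1|_11 = 122 ⇒ 121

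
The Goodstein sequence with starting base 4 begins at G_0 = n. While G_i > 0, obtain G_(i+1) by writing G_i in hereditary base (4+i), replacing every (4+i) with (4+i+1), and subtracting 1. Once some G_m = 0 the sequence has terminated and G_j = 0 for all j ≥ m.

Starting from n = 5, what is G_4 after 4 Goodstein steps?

5 —HB4→ 4 + 1 —bump→ 5 + 1 = 6 —(−1)→ 5
5 —HB5→ 5 —bump→ 6 = 6 —(−1)→ 5
5 —HB6→ 5 —bump→ 5 = 5 —(−1)→ 4
4 —HB7→ 4 —bump→ 4 = 4 —(−1)→ 3
3 —HB8→ 3 —bump→ 3 = 3 —(−1)→ 2

3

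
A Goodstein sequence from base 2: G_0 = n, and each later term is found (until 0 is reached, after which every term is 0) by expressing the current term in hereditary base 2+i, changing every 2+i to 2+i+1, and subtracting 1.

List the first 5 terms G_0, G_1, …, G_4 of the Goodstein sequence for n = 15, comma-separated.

15, 111, 1283, 18752, 326593

15 —HB2→ 2^(2 + 1) + 2^2 + 2 + 1 —bump→ 3^(3 + 1) + 3^3 + 3 + 1 = 112 —(−1)→ 111
111 —HB3→ 3^(3 + 1) + 3^3 + 3 —bump→ 4^(4 + 1) + 4^4 + 4 = 1284 —(−1)→ 1283
1283 —HB4→ 4^(4 + 1) + 4^4 + 3 —bump→ 5^(5 + 1) + 5^5 + 3 = 18753 —(−1)→ 18752
18752 —HB5→ 5^(5 + 1) + 5^5 + 2 —bump→ 6^(6 + 1) + 6^6 + 2 = 326594 —(−1)→ 326593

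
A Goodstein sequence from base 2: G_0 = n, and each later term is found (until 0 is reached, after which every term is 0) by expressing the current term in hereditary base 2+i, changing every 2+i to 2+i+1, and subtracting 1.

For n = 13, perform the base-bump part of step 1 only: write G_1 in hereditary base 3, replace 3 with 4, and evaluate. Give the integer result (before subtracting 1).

1280

base 2: 13 = 2^(2 + 1) + 2^2 + 1; at 3: 3^(3 + 1) + 3^3 + 1 = 109; next = 108
base 3: 108 = 3^(3 + 1) + 3^3; at 4: 4^(4 + 1) + 4^4 = 1280; next = 1279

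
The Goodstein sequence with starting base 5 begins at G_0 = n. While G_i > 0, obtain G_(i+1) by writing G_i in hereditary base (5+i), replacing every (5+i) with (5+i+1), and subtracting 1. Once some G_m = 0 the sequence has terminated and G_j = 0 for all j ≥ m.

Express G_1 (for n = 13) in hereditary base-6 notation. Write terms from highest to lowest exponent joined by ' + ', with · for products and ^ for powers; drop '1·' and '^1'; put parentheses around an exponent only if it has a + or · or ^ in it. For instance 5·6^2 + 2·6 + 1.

2·6 + 2

base 5: 13 = 2·5 + 3; at 6: 2·6 + 3 = 15; next = 14
base 6: 14 = 2·6 + 2; at 7: 2·7 + 2 = 16; next = 15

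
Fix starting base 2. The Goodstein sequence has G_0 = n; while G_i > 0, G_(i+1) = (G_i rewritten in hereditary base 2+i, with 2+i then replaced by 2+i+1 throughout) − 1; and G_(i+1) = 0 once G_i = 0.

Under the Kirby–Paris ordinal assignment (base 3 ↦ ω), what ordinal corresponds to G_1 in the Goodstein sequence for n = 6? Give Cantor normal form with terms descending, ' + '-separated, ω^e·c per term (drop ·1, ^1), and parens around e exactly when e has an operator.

ω^ω + 2

base 2: 6 = 2^2 + 2; at 3: 3^3 + 3 = 30; next = 29
base 3: 29 = 3^3 + 2; at 4: 4^4 + 2 = 258; next = 257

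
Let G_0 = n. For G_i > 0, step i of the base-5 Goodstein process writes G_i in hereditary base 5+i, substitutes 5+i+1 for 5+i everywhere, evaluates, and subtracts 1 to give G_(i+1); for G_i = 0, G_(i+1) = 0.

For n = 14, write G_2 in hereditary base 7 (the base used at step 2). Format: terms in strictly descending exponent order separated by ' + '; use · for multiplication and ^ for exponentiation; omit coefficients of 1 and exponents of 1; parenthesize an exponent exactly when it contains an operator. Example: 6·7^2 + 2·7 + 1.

i=0: 14 = 2·5 + 4 (b=5); 5→6: 2·6 + 4 = 16; 16−1 = 15
i=1: 15 = 2·6 + 3 (b=6); 6→7: 2·7 + 3 = 17; 17−1 = 16
i=2: 16 = 2·7 + 2 (b=7); 7→8: 2·8 + 2 = 18; 18−1 = 17

2·7 + 2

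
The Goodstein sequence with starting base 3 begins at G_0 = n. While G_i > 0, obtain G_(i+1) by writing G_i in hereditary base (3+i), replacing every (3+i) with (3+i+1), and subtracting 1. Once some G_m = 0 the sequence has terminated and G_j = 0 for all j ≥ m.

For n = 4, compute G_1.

4

[0] 4 ≡ 3 + 1 (base 3). Lift 4: 5. −1: 4.
[1] 4 ≡ 4 (base 4). Lift 5: 5. −1: 4.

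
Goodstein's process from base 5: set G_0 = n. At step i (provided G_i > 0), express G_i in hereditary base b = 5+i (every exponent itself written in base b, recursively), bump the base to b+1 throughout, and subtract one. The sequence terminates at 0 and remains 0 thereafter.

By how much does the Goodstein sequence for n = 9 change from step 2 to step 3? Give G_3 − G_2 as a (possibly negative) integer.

0

9 —HB5→ 5 + 4 —bump→ 6 + 4 = 10 —(−1)→ 9
9 —HB6→ 6 + 3 —bump→ 7 + 3 = 10 —(−1)→ 9
9 —HB7→ 7 + 2 —bump→ 8 + 2 = 10 —(−1)→ 9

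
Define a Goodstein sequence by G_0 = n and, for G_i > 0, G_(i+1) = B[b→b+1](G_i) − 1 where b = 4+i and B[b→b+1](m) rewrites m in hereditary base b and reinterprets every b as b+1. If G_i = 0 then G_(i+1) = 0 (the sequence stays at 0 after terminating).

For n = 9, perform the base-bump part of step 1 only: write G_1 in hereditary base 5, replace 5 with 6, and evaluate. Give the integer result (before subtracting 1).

12

9 —HB4→ 2·4 + 1 —bump→ 2·5 + 1 = 11 —(−1)→ 10
10 —HB5→ 2·5 —bump→ 2·6 = 12 —(−1)→ 11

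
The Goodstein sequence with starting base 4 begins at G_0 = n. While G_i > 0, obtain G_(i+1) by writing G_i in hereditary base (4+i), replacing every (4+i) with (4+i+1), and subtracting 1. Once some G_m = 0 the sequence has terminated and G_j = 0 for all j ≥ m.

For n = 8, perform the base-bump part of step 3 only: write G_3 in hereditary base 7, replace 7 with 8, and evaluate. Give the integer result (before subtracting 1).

10

base 4: 8 = 2·4; at 5: 2·5 = 10; next = 9
base 5: 9 = 5 + 4; at 6: 6 + 4 = 10; next = 9
base 6: 9 = 6 + 3; at 7: 7 + 3 = 10; next = 9
base 7: 9 = 7 + 2; at 8: 8 + 2 = 10; next = 9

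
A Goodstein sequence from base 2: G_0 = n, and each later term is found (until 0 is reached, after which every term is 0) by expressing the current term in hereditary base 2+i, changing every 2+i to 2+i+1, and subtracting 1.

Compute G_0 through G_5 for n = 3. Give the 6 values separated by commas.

G_0=3  [base 2] 2 + 1  →[2↦3]→  3 + 1 = 4  −1 ⇒ G_1=3
G_1=3  [base 3] 3  →[3↦4]→  4 = 4  −1 ⇒ G_2=3
G_2=3  [base 4] 3  →[4↦5]→  3 = 3  −1 ⇒ G_3=2
G_3=2  [base 5] 2  →[5↦6]→  2 = 2  −1 ⇒ G_4=1
G_4=1  [base 6] 1  →[6↦7]→  1 = 1  −1 ⇒ G_5=0

3, 3, 3, 2, 1, 0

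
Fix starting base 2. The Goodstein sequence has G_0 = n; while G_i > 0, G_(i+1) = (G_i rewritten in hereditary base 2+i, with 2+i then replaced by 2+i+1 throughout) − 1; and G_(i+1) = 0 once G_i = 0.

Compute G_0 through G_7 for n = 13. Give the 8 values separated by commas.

13, 108, 1279, 16092, 280711, 5765998, 134219479, 3486786855

i=0: 13 = 2^(2 + 1) + 2^2 + 1 (b=2); 2→3: 3^(3 + 1) + 3^3 + 1 = 109; 109−1 = 108
i=1: 108 = 3^(3 + 1) + 3^3 (b=3); 3→4: 4^(4 + 1) + 4^4 = 1280; 1280−1 = 1279
i=2: 1279 = 4^(4 + 1) + 3·4^3 + 3·4^2 + 3·4 + 3 (b=4); 4→5: 5^(5 + 1) + 3·5^3 + 3·5^2 + 3·5 + 3 = 16093; 16093−1 = 16092
i=3: 16092 = 5^(5 + 1) + 3·5^3 + 3·5^2 + 3·5 + 2 (b=5); 5→6: 6^(6 + 1) + 3·6^3 + 3·6^2 + 3·6 + 2 = 280712; 280712−1 = 280711
i=4: 280711 = 6^(6 + 1) + 3·6^3 + 3·6^2 + 3·6 + 1 (b=6); 6→7: 7^(7 + 1) + 3·7^3 + 3·7^2 + 3·7 + 1 = 5765999; 5765999−1 = 5765998
i=5: 5765998 = 7^(7 + 1) + 3·7^3 + 3·7^2 + 3·7 (b=7); 7→8: 8^(8 + 1) + 3·8^3 + 3·8^2 + 3·8 = 134219480; 134219480−1 = 134219479
i=6: 134219479 = 8^(8 + 1) + 3·8^3 + 3·8^2 + 2·8 + 7 (b=8); 8→9: 9^(9 + 1) + 3·9^3 + 3·9^2 + 2·9 + 7 = 3486786856; 3486786856−1 = 3486786855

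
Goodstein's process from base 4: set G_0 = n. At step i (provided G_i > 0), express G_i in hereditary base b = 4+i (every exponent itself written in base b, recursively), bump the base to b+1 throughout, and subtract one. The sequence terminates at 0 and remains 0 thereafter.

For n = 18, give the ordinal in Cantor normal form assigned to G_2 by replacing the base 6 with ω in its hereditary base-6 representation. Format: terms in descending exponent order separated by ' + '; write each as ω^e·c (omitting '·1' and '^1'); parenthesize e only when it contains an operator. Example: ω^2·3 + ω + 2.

[0] 18 ≡ 4^2 + 2 (base 4). Lift 5: 27. −1: 26.
[1] 26 ≡ 5^2 + 1 (base 5). Lift 6: 37. −1: 36.
[2] 36 ≡ 6^2 (base 6). Lift 7: 49. −1: 48.

ω^2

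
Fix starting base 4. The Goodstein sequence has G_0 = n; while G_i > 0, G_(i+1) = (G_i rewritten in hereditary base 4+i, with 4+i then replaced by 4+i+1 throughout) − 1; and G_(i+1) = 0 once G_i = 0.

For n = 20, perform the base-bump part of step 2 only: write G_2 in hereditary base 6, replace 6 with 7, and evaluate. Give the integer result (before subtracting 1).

52

base 4: 20 = 4^2 + 4; at 5: 5^2 + 5 = 30; next = 29
base 5: 29 = 5^2 + 4; at 6: 6^2 + 4 = 40; next = 39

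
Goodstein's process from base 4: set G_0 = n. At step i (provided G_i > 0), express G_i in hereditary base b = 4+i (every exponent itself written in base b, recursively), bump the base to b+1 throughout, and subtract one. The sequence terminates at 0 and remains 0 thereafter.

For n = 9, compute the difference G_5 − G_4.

0

i=0: 9 = 2·4 + 1 (b=4); 4→5: 2·5 + 1 = 11; 11−1 = 10
i=1: 10 = 2·5 (b=5); 5→6: 2·6 = 12; 12−1 = 11
i=2: 11 = 6 + 5 (b=6); 6→7: 7 + 5 = 12; 12−1 = 11
i=3: 11 = 7 + 4 (b=7); 7→8: 8 + 4 = 12; 12−1 = 11
i=4: 11 = 8 + 3 (b=8); 8→9: 9 + 3 = 12; 12−1 = 11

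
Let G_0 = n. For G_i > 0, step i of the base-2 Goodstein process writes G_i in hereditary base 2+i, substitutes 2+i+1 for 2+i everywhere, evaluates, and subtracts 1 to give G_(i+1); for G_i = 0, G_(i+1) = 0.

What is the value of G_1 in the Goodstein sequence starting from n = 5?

27

i=0: 5 = 2^2 + 1 (b=2); 2→3: 3^3 + 1 = 28; 28−1 = 27
i=1: 27 = 3^3 (b=3); 3→4: 4^4 = 256; 256−1 = 255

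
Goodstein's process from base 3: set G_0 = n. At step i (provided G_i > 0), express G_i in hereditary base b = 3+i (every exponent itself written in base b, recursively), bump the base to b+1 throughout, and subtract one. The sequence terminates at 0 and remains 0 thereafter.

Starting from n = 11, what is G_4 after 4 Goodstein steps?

39

11 —HB3→ 3^2 + 2 —bump→ 4^2 + 2 = 18 —(−1)→ 17
17 —HB4→ 4^2 + 1 —bump→ 5^2 + 1 = 26 —(−1)→ 25
25 —HB5→ 5^2 —bump→ 6^2 = 36 —(−1)→ 35
35 —HB6→ 5·6 + 5 —bump→ 5·7 + 5 = 40 —(−1)→ 39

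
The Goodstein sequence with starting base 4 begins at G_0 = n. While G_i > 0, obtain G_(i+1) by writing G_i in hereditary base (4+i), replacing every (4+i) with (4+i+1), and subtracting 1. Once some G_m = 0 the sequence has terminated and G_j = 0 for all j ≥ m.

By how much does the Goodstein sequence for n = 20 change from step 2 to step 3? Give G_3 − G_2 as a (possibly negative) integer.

12

20 —HB4→ 4^2 + 4 —bump→ 5^2 + 5 = 30 —(−1)→ 29
29 —HB5→ 5^2 + 4 —bump→ 6^2 + 4 = 40 —(−1)→ 39
39 —HB6→ 6^2 + 3 —bump→ 7^2 + 3 = 52 —(−1)→ 51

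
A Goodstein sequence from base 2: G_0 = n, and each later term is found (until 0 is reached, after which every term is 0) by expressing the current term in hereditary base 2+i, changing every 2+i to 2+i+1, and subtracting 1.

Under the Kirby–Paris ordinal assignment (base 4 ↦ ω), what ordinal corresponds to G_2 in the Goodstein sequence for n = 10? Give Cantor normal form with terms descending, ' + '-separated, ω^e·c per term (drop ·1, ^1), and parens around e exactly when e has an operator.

base 2: 10 = 2^(2 + 1) + 2; at 3: 3^(3 + 1) + 3 = 84; next = 83
base 3: 83 = 3^(3 + 1) + 2; at 4: 4^(4 + 1) + 2 = 1026; next = 1025
base 4: 1025 = 4^(4 + 1) + 1; at 5: 5^(5 + 1) + 1 = 15626; next = 15625

ω^(ω + 1) + 1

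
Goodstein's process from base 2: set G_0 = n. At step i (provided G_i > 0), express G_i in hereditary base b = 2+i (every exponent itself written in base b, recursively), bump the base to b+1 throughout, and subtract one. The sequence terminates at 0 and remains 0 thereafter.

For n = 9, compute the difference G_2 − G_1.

942

9 —HB2→ 2^(2 + 1) + 1 —bump→ 3^(3 + 1) + 1 = 82 —(−1)→ 81
81 —HB3→ 3^(3 + 1) —bump→ 4^(4 + 1) = 1024 —(−1)→ 1023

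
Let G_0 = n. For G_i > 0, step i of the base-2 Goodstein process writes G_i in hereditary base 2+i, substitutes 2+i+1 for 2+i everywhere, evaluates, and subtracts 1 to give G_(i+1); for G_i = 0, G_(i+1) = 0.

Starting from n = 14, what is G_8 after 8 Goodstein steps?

[0] 14 ≡ 2^(2 + 1) + 2^2 + 2 (base 2). Lift 3: 111. −1: 110.
[1] 110 ≡ 3^(3 + 1) + 3^3 + 2 (base 3). Lift 4: 1282. −1: 1281.
[2] 1281 ≡ 4^(4 + 1) + 4^4 + 1 (base 4). Lift 5: 18751. −1: 18750.
[3] 18750 ≡ 5^(5 + 1) + 5^5 (base 5). Lift 6: 326592. −1: 326591.
[4] 326591 ≡ 6^(6 + 1) + 5·6^5 + 5·6^4 + 5·6^3 + 5·6^2 + 5·6 + 5 (base 6). Lift 7: 5862841. −1: 5862840.
[5] 5862840 ≡ 7^(7 + 1) + 5·7^5 + 5·7^4 + 5·7^3 + 5·7^2 + 5·7 + 4 (base 7). Lift 8: 134404972. −1: 134404971.
[6] 134404971 ≡ 8^(8 + 1) + 5·8^5 + 5·8^4 + 5·8^3 + 5·8^2 + 5·8 + 3 (base 8). Lift 9: 3487116549. −1: 3487116548.
[7] 3487116548 ≡ 9^(9 + 1) + 5·9^5 + 5·9^4 + 5·9^3 + 5·9^2 + 5·9 + 2 (base 9). Lift 10: 100000555552. −1: 100000555551.

100000555551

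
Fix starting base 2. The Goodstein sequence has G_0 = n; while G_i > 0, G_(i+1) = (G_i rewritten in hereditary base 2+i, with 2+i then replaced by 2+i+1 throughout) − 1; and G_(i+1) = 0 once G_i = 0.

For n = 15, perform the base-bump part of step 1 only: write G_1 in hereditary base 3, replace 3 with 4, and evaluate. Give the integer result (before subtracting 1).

1284

[0] 15 ≡ 2^(2 + 1) + 2^2 + 2 + 1 (base 2). Lift 3: 112. −1: 111.
[1] 111 ≡ 3^(3 + 1) + 3^3 + 3 (base 3). Lift 4: 1284. −1: 1283.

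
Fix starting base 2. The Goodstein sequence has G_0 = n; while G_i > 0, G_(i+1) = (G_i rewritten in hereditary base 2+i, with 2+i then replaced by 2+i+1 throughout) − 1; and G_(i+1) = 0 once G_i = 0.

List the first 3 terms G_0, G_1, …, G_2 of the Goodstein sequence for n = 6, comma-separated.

6, 29, 257

(0) 6|_2 = 2^2 + 2 ↦ 3^3 + 3|_3 = 30 ⇒ 29
(1) 29|_3 = 3^3 + 2 ↦ 4^4 + 2|_4 = 258 ⇒ 257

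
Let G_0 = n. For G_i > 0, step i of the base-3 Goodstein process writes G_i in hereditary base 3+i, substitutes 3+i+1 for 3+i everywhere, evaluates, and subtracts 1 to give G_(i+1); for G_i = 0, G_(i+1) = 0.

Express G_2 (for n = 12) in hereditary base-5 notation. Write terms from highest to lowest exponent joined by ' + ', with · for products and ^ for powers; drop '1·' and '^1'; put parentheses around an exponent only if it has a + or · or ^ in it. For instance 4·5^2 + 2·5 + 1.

base 3: 12 = 3^2 + 3; at 4: 4^2 + 4 = 20; next = 19
base 4: 19 = 4^2 + 3; at 5: 5^2 + 3 = 28; next = 27
base 5: 27 = 5^2 + 2; at 6: 6^2 + 2 = 38; next = 37

5^2 + 2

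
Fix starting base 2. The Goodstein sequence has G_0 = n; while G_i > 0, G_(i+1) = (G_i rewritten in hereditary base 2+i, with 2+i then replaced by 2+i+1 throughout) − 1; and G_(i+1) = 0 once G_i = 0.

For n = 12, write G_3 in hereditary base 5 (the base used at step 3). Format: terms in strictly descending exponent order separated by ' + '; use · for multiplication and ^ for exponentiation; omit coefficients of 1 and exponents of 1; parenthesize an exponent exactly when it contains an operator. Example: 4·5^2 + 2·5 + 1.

base 2: 12 = 2^(2 + 1) + 2^2; at 3: 3^(3 + 1) + 3^3 = 108; next = 107
base 3: 107 = 3^(3 + 1) + 2·3^2 + 2·3 + 2; at 4: 4^(4 + 1) + 2·4^2 + 2·4 + 2 = 1066; next = 1065
base 4: 1065 = 4^(4 + 1) + 2·4^2 + 2·4 + 1; at 5: 5^(5 + 1) + 2·5^2 + 2·5 + 1 = 15686; next = 15685
base 5: 15685 = 5^(5 + 1) + 2·5^2 + 2·5; at 6: 6^(6 + 1) + 2·6^2 + 2·6 = 280020; next = 280019

5^(5 + 1) + 2·5^2 + 2·5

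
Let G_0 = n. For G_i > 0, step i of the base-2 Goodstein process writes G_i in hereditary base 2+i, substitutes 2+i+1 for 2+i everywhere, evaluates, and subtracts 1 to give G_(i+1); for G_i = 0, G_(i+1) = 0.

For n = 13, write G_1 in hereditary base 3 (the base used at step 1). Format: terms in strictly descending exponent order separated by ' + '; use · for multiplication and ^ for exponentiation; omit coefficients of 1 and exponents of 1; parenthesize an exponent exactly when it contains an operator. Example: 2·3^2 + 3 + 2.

G_0=13  [base 2] 2^(2 + 1) + 2^2 + 1  →[2↦3]→  3^(3 + 1) + 3^3 + 1 = 109  −1 ⇒ G_1=108
G_1=108  [base 3] 3^(3 + 1) + 3^3  →[3↦4]→  4^(4 + 1) + 4^4 = 1280  −1 ⇒ G_2=1279

3^(3 + 1) + 3^3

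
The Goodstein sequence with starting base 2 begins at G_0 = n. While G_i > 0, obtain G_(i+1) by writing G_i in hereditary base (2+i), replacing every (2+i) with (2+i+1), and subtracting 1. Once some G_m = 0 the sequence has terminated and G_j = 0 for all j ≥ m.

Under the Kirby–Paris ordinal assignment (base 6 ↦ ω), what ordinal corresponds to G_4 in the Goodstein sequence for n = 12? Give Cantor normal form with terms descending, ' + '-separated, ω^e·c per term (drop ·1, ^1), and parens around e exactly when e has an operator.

ω^(ω + 1) + ω^2·2 + ω + 5

(0) 12|_2 = 2^(2 + 1) + 2^2 ↦ 3^(3 + 1) + 3^3|_3 = 108 ⇒ 107
(1) 107|_3 = 3^(3 + 1) + 2·3^2 + 2·3 + 2 ↦ 4^(4 + 1) + 2·4^2 + 2·4 + 2|_4 = 1066 ⇒ 1065
(2) 1065|_4 = 4^(4 + 1) + 2·4^2 + 2·4 + 1 ↦ 5^(5 + 1) + 2·5^2 + 2·5 + 1|_5 = 15686 ⇒ 15685
(3) 15685|_5 = 5^(5 + 1) + 2·5^2 + 2·5 ↦ 6^(6 + 1) + 2·6^2 + 2·6|_6 = 280020 ⇒ 280019
(4) 280019|_6 = 6^(6 + 1) + 2·6^2 + 6 + 5 ↦ 7^(7 + 1) + 2·7^2 + 7 + 5|_7 = 5764911 ⇒ 5764910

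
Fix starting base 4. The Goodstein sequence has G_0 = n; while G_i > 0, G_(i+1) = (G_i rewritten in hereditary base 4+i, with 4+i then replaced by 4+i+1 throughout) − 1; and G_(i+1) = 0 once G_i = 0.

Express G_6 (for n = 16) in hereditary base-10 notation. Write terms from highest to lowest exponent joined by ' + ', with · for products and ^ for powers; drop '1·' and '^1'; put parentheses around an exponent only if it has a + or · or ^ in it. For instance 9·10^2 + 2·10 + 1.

G_0 = 16. HB_4(16) = 4^2. Bump = 25. G_1 = 24.
G_1 = 24. HB_5(24) = 4·5 + 4. Bump = 28. G_2 = 27.
G_2 = 27. HB_6(27) = 4·6 + 3. Bump = 31. G_3 = 30.
G_3 = 30. HB_7(30) = 4·7 + 2. Bump = 34. G_4 = 33.
G_4 = 33. HB_8(33) = 4·8 + 1. Bump = 37. G_5 = 36.
G_5 = 36. HB_9(36) = 4·9. Bump = 40. G_6 = 39.
G_6 = 39. HB_10(39) = 3·10 + 9. Bump = 42. G_7 = 41.

3·10 + 9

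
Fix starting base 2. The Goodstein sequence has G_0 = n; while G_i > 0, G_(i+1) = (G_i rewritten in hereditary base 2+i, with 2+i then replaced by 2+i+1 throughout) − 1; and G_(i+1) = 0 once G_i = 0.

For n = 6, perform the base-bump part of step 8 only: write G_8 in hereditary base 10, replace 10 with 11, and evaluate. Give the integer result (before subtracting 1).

G_0=6  [base 2] 2^2 + 2  →[2↦3]→  3^3 + 3 = 30  −1 ⇒ G_1=29
G_1=29  [base 3] 3^3 + 2  →[3↦4]→  4^4 + 2 = 258  −1 ⇒ G_2=257
G_2=257  [base 4] 4^4 + 1  →[4↦5]→  5^5 + 1 = 3126  −1 ⇒ G_3=3125
G_3=3125  [base 5] 5^5  →[5↦6]→  6^6 = 46656  −1 ⇒ G_4=46655
G_4=46655  [base 6] 5·6^5 + 5·6^4 + 5·6^3 + 5·6^2 + 5·6 + 5  →[6↦7]→  5·7^5 + 5·7^4 + 5·7^3 + 5·7^2 + 5·7 + 5 = 98040  −1 ⇒ G_5=98039
G_5=98039  [base 7] 5·7^5 + 5·7^4 + 5·7^3 + 5·7^2 + 5·7 + 4  →[7↦8]→  5·8^5 + 5·8^4 + 5·8^3 + 5·8^2 + 5·8 + 4 = 187244  −1 ⇒ G_6=187243
G_6=187243  [base 8] 5·8^5 + 5·8^4 + 5·8^3 + 5·8^2 + 5·8 + 3  →[8↦9]→  5·9^5 + 5·9^4 + 5·9^3 + 5·9^2 + 5·9 + 3 = 332148  −1 ⇒ G_7=332147
G_7=332147  [base 9] 5·9^5 + 5·9^4 + 5·9^3 + 5·9^2 + 5·9 + 2  →[9↦10]→  5·10^5 + 5·10^4 + 5·10^3 + 5·10^2 + 5·10 + 2 = 555552  −1 ⇒ G_8=555551
G_8=555551  [base 10] 5·10^5 + 5·10^4 + 5·10^3 + 5·10^2 + 5·10 + 1  →[10↦11]→  5·11^5 + 5·11^4 + 5·11^3 + 5·11^2 + 5·11 + 1 = 885776  −1 ⇒ G_9=885775

885776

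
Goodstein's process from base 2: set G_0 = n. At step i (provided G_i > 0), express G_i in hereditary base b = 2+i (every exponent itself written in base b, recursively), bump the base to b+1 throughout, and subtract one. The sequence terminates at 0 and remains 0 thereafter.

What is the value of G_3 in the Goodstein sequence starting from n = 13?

step 0: 13 = 2^(2 + 1) + 2^2 + 1; sub 3 for 2: 3^(3 + 1) + 3^3 + 1; = 109; G_1 = 109−1 = 108
step 1: 108 = 3^(3 + 1) + 3^3; sub 4 for 3: 4^(4 + 1) + 4^4; = 1280; G_2 = 1280−1 = 1279
step 2: 1279 = 4^(4 + 1) + 3·4^3 + 3·4^2 + 3·4 + 3; sub 5 for 4: 5^(5 + 1) + 3·5^3 + 3·5^2 + 3·5 + 3; = 16093; G_3 = 16093−1 = 16092
step 3: 16092 = 5^(5 + 1) + 3·5^3 + 3·5^2 + 3·5 + 2; sub 6 for 5: 6^(6 + 1) + 3·6^3 + 3·6^2 + 3·6 + 2; = 280712; G_4 = 280712−1 = 280711

16092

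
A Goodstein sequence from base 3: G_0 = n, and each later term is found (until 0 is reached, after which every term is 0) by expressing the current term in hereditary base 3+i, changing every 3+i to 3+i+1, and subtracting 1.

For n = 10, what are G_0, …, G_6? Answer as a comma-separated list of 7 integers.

10, 16, 24, 27, 30, 33, 36

10 —HB3→ 3^2 + 1 —bump→ 4^2 + 1 = 17 —(−1)→ 16
16 —HB4→ 4^2 —bump→ 5^2 = 25 —(−1)→ 24
24 —HB5→ 4·5 + 4 —bump→ 4·6 + 4 = 28 —(−1)→ 27
27 —HB6→ 4·6 + 3 —bump→ 4·7 + 3 = 31 —(−1)→ 30
30 —HB7→ 4·7 + 2 —bump→ 4·8 + 2 = 34 —(−1)→ 33
33 —HB8→ 4·8 + 1 —bump→ 4·9 + 1 = 37 —(−1)→ 36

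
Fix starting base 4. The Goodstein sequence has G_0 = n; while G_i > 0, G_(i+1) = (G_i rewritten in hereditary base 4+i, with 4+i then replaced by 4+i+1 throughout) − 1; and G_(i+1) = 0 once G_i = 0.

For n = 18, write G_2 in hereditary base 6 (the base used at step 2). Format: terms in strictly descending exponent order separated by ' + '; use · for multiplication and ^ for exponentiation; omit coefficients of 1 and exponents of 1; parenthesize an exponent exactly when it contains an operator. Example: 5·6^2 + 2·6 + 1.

6^2

base 4: 18 = 4^2 + 2; at 5: 5^2 + 2 = 27; next = 26
base 5: 26 = 5^2 + 1; at 6: 6^2 + 1 = 37; next = 36
base 6: 36 = 6^2; at 7: 7^2 = 49; next = 48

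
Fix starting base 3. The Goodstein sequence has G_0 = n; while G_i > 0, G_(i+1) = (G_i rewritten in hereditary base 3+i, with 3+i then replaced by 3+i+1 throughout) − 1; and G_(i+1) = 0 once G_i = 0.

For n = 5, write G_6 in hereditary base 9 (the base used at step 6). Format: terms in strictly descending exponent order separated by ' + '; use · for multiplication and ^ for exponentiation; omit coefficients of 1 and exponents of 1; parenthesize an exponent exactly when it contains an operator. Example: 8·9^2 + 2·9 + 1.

[0] 5 ≡ 3 + 2 (base 3). Lift 4: 6. −1: 5.
[1] 5 ≡ 4 + 1 (base 4). Lift 5: 6. −1: 5.
[2] 5 ≡ 5 (base 5). Lift 6: 6. −1: 5.
[3] 5 ≡ 5 (base 6). Lift 7: 5. −1: 4.
[4] 4 ≡ 4 (base 7). Lift 8: 4. −1: 3.
[5] 3 ≡ 3 (base 8). Lift 9: 3. −1: 2.

2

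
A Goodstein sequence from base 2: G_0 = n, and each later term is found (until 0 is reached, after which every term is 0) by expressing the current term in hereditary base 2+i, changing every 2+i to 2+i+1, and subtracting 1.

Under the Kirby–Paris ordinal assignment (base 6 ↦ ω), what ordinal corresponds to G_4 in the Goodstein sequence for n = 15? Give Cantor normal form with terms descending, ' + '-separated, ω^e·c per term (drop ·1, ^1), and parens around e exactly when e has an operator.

ω^(ω + 1) + ω^ω + 1

i=0: 15 = 2^(2 + 1) + 2^2 + 2 + 1 (b=2); 2→3: 3^(3 + 1) + 3^3 + 3 + 1 = 112; 112−1 = 111
i=1: 111 = 3^(3 + 1) + 3^3 + 3 (b=3); 3→4: 4^(4 + 1) + 4^4 + 4 = 1284; 1284−1 = 1283
i=2: 1283 = 4^(4 + 1) + 4^4 + 3 (b=4); 4→5: 5^(5 + 1) + 5^5 + 3 = 18753; 18753−1 = 18752
i=3: 18752 = 5^(5 + 1) + 5^5 + 2 (b=5); 5→6: 6^(6 + 1) + 6^6 + 2 = 326594; 326594−1 = 326593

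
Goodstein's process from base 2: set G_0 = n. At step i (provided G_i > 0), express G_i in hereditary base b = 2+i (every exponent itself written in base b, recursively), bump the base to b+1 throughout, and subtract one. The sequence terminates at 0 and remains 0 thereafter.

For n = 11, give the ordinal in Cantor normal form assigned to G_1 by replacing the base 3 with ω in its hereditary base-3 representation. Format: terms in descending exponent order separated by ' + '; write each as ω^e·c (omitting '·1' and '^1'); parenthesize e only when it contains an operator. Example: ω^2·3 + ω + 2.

G_0=11  [base 2] 2^(2 + 1) + 2 + 1  →[2↦3]→  3^(3 + 1) + 3 + 1 = 85  −1 ⇒ G_1=84
G_1=84  [base 3] 3^(3 + 1) + 3  →[3↦4]→  4^(4 + 1) + 4 = 1028  −1 ⇒ G_2=1027

ω^(ω + 1) + ω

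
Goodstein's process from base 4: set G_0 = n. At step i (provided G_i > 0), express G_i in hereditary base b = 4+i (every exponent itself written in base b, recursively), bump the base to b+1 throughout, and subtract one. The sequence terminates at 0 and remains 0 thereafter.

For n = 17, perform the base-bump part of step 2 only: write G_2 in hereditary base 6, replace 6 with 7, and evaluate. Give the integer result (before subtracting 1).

G_0 = 17. HB_4(17) = 4^2 + 1. Bump = 26. G_1 = 25.
G_1 = 25. HB_5(25) = 5^2. Bump = 36. G_2 = 35.
G_2 = 35. HB_6(35) = 5·6 + 5. Bump = 40. G_3 = 39.

40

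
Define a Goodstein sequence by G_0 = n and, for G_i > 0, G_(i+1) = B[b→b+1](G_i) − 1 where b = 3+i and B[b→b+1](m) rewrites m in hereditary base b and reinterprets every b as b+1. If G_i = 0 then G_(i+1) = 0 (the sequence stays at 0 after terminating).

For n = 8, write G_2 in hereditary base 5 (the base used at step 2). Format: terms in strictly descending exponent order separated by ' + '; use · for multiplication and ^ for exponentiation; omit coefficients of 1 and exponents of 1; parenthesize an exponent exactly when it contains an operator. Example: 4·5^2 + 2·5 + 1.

[0] 8 ≡ 2·3 + 2 (base 3). Lift 4: 10. −1: 9.
[1] 9 ≡ 2·4 + 1 (base 4). Lift 5: 11. −1: 10.
[2] 10 ≡ 2·5 (base 5). Lift 6: 12. −1: 11.

2·5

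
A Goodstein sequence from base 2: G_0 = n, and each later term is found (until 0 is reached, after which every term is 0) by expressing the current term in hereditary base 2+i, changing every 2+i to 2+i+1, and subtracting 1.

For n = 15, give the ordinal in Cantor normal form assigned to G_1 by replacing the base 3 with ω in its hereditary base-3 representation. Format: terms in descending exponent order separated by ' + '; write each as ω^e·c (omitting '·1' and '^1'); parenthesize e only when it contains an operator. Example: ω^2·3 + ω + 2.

ω^(ω + 1) + ω^ω + ω

base 2: 15 = 2^(2 + 1) + 2^2 + 2 + 1; at 3: 3^(3 + 1) + 3^3 + 3 + 1 = 112; next = 111
base 3: 111 = 3^(3 + 1) + 3^3 + 3; at 4: 4^(4 + 1) + 4^4 + 4 = 1284; next = 1283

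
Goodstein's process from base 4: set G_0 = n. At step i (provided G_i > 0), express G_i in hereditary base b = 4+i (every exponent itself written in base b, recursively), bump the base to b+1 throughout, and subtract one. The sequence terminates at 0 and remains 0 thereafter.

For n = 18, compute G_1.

base 4: 18 = 4^2 + 2; at 5: 5^2 + 2 = 27; next = 26
base 5: 26 = 5^2 + 1; at 6: 6^2 + 1 = 37; next = 36

26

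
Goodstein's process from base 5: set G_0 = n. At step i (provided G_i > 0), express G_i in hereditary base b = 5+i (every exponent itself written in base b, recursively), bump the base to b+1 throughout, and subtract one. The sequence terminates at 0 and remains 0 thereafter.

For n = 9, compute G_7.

base 5: 9 = 5 + 4; at 6: 6 + 4 = 10; next = 9
base 6: 9 = 6 + 3; at 7: 7 + 3 = 10; next = 9
base 7: 9 = 7 + 2; at 8: 8 + 2 = 10; next = 9
base 8: 9 = 8 + 1; at 9: 9 + 1 = 10; next = 9
base 9: 9 = 9; at 10: 10 = 10; next = 9
base 10: 9 = 9; at 11: 9 = 9; next = 8
base 11: 8 = 8; at 12: 8 = 8; next = 7

7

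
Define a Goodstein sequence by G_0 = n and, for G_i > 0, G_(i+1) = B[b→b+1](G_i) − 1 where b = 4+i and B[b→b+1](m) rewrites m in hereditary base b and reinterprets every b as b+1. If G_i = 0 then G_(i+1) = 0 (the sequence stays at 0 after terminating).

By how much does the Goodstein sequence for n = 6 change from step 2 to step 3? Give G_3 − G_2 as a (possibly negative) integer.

G_0=6  [base 4] 4 + 2  →[4↦5]→  5 + 2 = 7  −1 ⇒ G_1=6
G_1=6  [base 5] 5 + 1  →[5↦6]→  6 + 1 = 7  −1 ⇒ G_2=6
G_2=6  [base 6] 6  →[6↦7]→  7 = 7  −1 ⇒ G_3=6

0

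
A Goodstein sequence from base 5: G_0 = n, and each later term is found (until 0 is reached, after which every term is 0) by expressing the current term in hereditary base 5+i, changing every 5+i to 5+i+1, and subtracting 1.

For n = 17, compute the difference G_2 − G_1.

base 5: 17 = 3·5 + 2; at 6: 3·6 + 2 = 20; next = 19
base 6: 19 = 3·6 + 1; at 7: 3·7 + 1 = 22; next = 21

2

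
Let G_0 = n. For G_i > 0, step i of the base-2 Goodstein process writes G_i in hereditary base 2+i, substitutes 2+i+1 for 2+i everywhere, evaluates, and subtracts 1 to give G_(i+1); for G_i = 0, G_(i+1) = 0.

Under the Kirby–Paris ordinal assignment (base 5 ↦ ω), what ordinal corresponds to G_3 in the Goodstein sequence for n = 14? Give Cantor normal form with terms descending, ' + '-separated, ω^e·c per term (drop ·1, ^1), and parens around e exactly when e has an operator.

ω^(ω + 1) + ω^ω

[0] 14 ≡ 2^(2 + 1) + 2^2 + 2 (base 2). Lift 3: 111. −1: 110.
[1] 110 ≡ 3^(3 + 1) + 3^3 + 2 (base 3). Lift 4: 1282. −1: 1281.
[2] 1281 ≡ 4^(4 + 1) + 4^4 + 1 (base 4). Lift 5: 18751. −1: 18750.
[3] 18750 ≡ 5^(5 + 1) + 5^5 (base 5). Lift 6: 326592. −1: 326591.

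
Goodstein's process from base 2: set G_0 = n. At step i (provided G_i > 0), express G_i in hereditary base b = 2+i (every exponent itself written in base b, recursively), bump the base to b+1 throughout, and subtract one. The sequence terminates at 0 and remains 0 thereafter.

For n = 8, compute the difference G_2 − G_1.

(0) 8|_2 = 2^(2 + 1) ↦ 3^(3 + 1)|_3 = 81 ⇒ 80
(1) 80|_3 = 2·3^3 + 2·3^2 + 2·3 + 2 ↦ 2·4^4 + 2·4^2 + 2·4 + 2|_4 = 554 ⇒ 553

473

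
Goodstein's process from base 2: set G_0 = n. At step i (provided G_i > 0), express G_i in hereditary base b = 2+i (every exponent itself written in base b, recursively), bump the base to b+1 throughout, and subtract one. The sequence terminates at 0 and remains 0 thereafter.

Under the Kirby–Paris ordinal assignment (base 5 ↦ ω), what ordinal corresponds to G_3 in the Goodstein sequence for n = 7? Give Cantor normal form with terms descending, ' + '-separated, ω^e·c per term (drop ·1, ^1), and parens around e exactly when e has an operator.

ω^ω + 2

(0) 7|_2 = 2^2 + 2 + 1 ↦ 3^3 + 3 + 1|_3 = 31 ⇒ 30
(1) 30|_3 = 3^3 + 3 ↦ 4^4 + 4|_4 = 260 ⇒ 259
(2) 259|_4 = 4^4 + 3 ↦ 5^5 + 3|_5 = 3128 ⇒ 3127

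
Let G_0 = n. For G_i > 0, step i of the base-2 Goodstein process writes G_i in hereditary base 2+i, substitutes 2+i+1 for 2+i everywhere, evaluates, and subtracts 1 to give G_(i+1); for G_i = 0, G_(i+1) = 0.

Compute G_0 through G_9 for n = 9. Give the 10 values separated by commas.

base 2: 9 = 2^(2 + 1) + 1; at 3: 3^(3 + 1) + 1 = 82; next = 81
base 3: 81 = 3^(3 + 1); at 4: 4^(4 + 1) = 1024; next = 1023
base 4: 1023 = 3·4^4 + 3·4^3 + 3·4^2 + 3·4 + 3; at 5: 3·5^5 + 3·5^3 + 3·5^2 + 3·5 + 3 = 9843; next = 9842
base 5: 9842 = 3·5^5 + 3·5^3 + 3·5^2 + 3·5 + 2; at 6: 3·6^6 + 3·6^3 + 3·6^2 + 3·6 + 2 = 140744; next = 140743
base 6: 140743 = 3·6^6 + 3·6^3 + 3·6^2 + 3·6 + 1; at 7: 3·7^7 + 3·7^3 + 3·7^2 + 3·7 + 1 = 2471827; next = 2471826
base 7: 2471826 = 3·7^7 + 3·7^3 + 3·7^2 + 3·7; at 8: 3·8^8 + 3·8^3 + 3·8^2 + 3·8 = 50333400; next = 50333399
base 8: 50333399 = 3·8^8 + 3·8^3 + 3·8^2 + 2·8 + 7; at 9: 3·9^9 + 3·9^3 + 3·9^2 + 2·9 + 7 = 1162263922; next = 1162263921
base 9: 1162263921 = 3·9^9 + 3·9^3 + 3·9^2 + 2·9 + 6; at 10: 3·10^10 + 3·10^3 + 3·10^2 + 2·10 + 6 = 30000003326; next = 30000003325
base 10: 30000003325 = 3·10^10 + 3·10^3 + 3·10^2 + 2·10 + 5; at 11: 3·11^11 + 3·11^3 + 3·11^2 + 2·11 + 5 = 855935016216; next = 855935016215

9, 81, 1023, 9842, 140743, 2471826, 50333399, 1162263921, 30000003325, 855935016215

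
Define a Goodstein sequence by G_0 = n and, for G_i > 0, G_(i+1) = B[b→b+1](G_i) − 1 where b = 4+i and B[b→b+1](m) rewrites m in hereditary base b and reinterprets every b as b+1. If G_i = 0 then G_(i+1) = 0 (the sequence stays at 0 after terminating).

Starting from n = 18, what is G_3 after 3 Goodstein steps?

48

(0) 18|_4 = 4^2 + 2 ↦ 5^2 + 2|_5 = 27 ⇒ 26
(1) 26|_5 = 5^2 + 1 ↦ 6^2 + 1|_6 = 37 ⇒ 36
(2) 36|_6 = 6^2 ↦ 7^2|_7 = 49 ⇒ 48
(3) 48|_7 = 6·7 + 6 ↦ 6·8 + 6|_8 = 54 ⇒ 53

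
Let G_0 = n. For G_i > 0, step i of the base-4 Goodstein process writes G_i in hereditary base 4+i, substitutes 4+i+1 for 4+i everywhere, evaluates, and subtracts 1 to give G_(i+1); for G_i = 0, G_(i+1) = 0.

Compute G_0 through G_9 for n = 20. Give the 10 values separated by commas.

i=0: 20 = 4^2 + 4 (b=4); 4→5: 5^2 + 5 = 30; 30−1 = 29
i=1: 29 = 5^2 + 4 (b=5); 5→6: 6^2 + 4 = 40; 40−1 = 39
i=2: 39 = 6^2 + 3 (b=6); 6→7: 7^2 + 3 = 52; 52−1 = 51
i=3: 51 = 7^2 + 2 (b=7); 7→8: 8^2 + 2 = 66; 66−1 = 65
i=4: 65 = 8^2 + 1 (b=8); 8→9: 9^2 + 1 = 82; 82−1 = 81
i=5: 81 = 9^2 (b=9); 9→10: 10^2 = 100; 100−1 = 99
i=6: 99 = 9·10 + 9 (b=10); 10→11: 9·11 + 9 = 108; 108−1 = 107
i=7: 107 = 9·11 + 8 (b=11); 11→12: 9·12 + 8 = 116; 116−1 = 115
i=8: 115 = 9·12 + 7 (b=12); 12→13: 9·13 + 7 = 124; 124−1 = 123

20, 29, 39, 51, 65, 81, 99, 107, 115, 123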